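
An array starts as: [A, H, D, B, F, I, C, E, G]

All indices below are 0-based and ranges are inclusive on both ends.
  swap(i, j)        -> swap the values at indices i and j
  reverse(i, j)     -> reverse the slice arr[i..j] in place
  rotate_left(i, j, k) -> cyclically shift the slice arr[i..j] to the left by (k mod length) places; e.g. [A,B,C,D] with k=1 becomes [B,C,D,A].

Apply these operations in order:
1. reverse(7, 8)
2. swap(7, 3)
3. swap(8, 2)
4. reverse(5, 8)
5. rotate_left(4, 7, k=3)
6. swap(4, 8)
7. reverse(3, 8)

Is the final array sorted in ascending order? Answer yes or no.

Answer: no

Derivation:
After 1 (reverse(7, 8)): [A, H, D, B, F, I, C, G, E]
After 2 (swap(7, 3)): [A, H, D, G, F, I, C, B, E]
After 3 (swap(8, 2)): [A, H, E, G, F, I, C, B, D]
After 4 (reverse(5, 8)): [A, H, E, G, F, D, B, C, I]
After 5 (rotate_left(4, 7, k=3)): [A, H, E, G, C, F, D, B, I]
After 6 (swap(4, 8)): [A, H, E, G, I, F, D, B, C]
After 7 (reverse(3, 8)): [A, H, E, C, B, D, F, I, G]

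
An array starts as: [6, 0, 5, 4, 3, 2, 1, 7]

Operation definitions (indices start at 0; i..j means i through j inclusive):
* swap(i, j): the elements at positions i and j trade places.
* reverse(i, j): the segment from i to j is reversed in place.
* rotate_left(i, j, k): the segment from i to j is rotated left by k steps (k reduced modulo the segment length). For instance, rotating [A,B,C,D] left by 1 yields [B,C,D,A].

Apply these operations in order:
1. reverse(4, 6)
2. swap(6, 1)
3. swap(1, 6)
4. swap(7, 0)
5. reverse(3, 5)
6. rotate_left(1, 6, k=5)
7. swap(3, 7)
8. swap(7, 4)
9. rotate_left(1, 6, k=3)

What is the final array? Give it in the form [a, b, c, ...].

Answer: [7, 5, 1, 4, 3, 0, 6, 2]

Derivation:
After 1 (reverse(4, 6)): [6, 0, 5, 4, 1, 2, 3, 7]
After 2 (swap(6, 1)): [6, 3, 5, 4, 1, 2, 0, 7]
After 3 (swap(1, 6)): [6, 0, 5, 4, 1, 2, 3, 7]
After 4 (swap(7, 0)): [7, 0, 5, 4, 1, 2, 3, 6]
After 5 (reverse(3, 5)): [7, 0, 5, 2, 1, 4, 3, 6]
After 6 (rotate_left(1, 6, k=5)): [7, 3, 0, 5, 2, 1, 4, 6]
After 7 (swap(3, 7)): [7, 3, 0, 6, 2, 1, 4, 5]
After 8 (swap(7, 4)): [7, 3, 0, 6, 5, 1, 4, 2]
After 9 (rotate_left(1, 6, k=3)): [7, 5, 1, 4, 3, 0, 6, 2]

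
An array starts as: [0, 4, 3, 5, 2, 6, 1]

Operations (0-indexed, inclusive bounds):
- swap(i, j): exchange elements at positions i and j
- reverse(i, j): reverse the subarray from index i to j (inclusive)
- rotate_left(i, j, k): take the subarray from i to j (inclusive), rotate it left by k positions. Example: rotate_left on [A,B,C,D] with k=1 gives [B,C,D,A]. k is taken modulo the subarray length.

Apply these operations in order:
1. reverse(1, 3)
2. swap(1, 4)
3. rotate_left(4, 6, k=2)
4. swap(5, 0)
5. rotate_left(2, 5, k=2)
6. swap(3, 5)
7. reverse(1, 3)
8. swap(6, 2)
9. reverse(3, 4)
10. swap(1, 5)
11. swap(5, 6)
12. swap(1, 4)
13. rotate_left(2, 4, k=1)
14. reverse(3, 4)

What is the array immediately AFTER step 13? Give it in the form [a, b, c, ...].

After 1 (reverse(1, 3)): [0, 5, 3, 4, 2, 6, 1]
After 2 (swap(1, 4)): [0, 2, 3, 4, 5, 6, 1]
After 3 (rotate_left(4, 6, k=2)): [0, 2, 3, 4, 1, 5, 6]
After 4 (swap(5, 0)): [5, 2, 3, 4, 1, 0, 6]
After 5 (rotate_left(2, 5, k=2)): [5, 2, 1, 0, 3, 4, 6]
After 6 (swap(3, 5)): [5, 2, 1, 4, 3, 0, 6]
After 7 (reverse(1, 3)): [5, 4, 1, 2, 3, 0, 6]
After 8 (swap(6, 2)): [5, 4, 6, 2, 3, 0, 1]
After 9 (reverse(3, 4)): [5, 4, 6, 3, 2, 0, 1]
After 10 (swap(1, 5)): [5, 0, 6, 3, 2, 4, 1]
After 11 (swap(5, 6)): [5, 0, 6, 3, 2, 1, 4]
After 12 (swap(1, 4)): [5, 2, 6, 3, 0, 1, 4]
After 13 (rotate_left(2, 4, k=1)): [5, 2, 3, 0, 6, 1, 4]

Answer: [5, 2, 3, 0, 6, 1, 4]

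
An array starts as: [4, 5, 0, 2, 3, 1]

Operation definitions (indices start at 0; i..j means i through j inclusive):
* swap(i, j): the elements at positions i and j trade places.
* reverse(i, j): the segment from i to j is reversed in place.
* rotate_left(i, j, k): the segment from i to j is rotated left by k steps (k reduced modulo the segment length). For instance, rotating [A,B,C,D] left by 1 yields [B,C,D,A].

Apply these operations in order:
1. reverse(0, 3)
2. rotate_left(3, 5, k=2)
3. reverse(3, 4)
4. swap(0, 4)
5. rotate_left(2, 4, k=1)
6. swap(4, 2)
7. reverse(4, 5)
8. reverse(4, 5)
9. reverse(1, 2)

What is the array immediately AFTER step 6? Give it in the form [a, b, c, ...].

Answer: [1, 0, 5, 2, 4, 3]

Derivation:
After 1 (reverse(0, 3)): [2, 0, 5, 4, 3, 1]
After 2 (rotate_left(3, 5, k=2)): [2, 0, 5, 1, 4, 3]
After 3 (reverse(3, 4)): [2, 0, 5, 4, 1, 3]
After 4 (swap(0, 4)): [1, 0, 5, 4, 2, 3]
After 5 (rotate_left(2, 4, k=1)): [1, 0, 4, 2, 5, 3]
After 6 (swap(4, 2)): [1, 0, 5, 2, 4, 3]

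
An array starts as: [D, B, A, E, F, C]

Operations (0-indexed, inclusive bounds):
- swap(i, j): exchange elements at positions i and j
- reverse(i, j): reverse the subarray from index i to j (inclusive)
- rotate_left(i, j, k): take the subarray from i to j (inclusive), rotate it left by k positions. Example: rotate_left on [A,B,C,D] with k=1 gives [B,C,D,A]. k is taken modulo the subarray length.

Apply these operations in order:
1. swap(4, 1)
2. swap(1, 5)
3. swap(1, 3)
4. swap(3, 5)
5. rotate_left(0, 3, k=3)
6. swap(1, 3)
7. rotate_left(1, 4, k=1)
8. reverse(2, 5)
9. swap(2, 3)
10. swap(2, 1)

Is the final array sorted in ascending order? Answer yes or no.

After 1 (swap(4, 1)): [D, F, A, E, B, C]
After 2 (swap(1, 5)): [D, C, A, E, B, F]
After 3 (swap(1, 3)): [D, E, A, C, B, F]
After 4 (swap(3, 5)): [D, E, A, F, B, C]
After 5 (rotate_left(0, 3, k=3)): [F, D, E, A, B, C]
After 6 (swap(1, 3)): [F, A, E, D, B, C]
After 7 (rotate_left(1, 4, k=1)): [F, E, D, B, A, C]
After 8 (reverse(2, 5)): [F, E, C, A, B, D]
After 9 (swap(2, 3)): [F, E, A, C, B, D]
After 10 (swap(2, 1)): [F, A, E, C, B, D]

Answer: no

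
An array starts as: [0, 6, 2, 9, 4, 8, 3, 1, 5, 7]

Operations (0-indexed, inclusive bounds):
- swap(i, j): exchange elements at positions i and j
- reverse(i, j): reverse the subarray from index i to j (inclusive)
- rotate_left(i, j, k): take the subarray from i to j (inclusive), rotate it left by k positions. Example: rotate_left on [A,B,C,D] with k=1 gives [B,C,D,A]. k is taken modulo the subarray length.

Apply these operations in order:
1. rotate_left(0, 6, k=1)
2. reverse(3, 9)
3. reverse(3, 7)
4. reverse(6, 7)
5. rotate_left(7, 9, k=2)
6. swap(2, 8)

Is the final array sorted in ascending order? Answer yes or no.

Answer: no

Derivation:
After 1 (rotate_left(0, 6, k=1)): [6, 2, 9, 4, 8, 3, 0, 1, 5, 7]
After 2 (reverse(3, 9)): [6, 2, 9, 7, 5, 1, 0, 3, 8, 4]
After 3 (reverse(3, 7)): [6, 2, 9, 3, 0, 1, 5, 7, 8, 4]
After 4 (reverse(6, 7)): [6, 2, 9, 3, 0, 1, 7, 5, 8, 4]
After 5 (rotate_left(7, 9, k=2)): [6, 2, 9, 3, 0, 1, 7, 4, 5, 8]
After 6 (swap(2, 8)): [6, 2, 5, 3, 0, 1, 7, 4, 9, 8]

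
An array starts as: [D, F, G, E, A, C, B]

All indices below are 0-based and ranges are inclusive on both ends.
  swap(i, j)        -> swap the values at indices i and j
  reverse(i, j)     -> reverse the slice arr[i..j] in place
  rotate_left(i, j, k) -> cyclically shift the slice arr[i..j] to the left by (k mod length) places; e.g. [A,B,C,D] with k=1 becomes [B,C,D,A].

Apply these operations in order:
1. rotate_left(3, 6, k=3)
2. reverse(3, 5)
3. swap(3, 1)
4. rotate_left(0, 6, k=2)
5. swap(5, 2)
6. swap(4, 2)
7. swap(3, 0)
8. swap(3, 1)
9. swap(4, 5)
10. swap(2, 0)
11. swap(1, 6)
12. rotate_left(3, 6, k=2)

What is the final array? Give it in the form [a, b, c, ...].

After 1 (rotate_left(3, 6, k=3)): [D, F, G, B, E, A, C]
After 2 (reverse(3, 5)): [D, F, G, A, E, B, C]
After 3 (swap(3, 1)): [D, A, G, F, E, B, C]
After 4 (rotate_left(0, 6, k=2)): [G, F, E, B, C, D, A]
After 5 (swap(5, 2)): [G, F, D, B, C, E, A]
After 6 (swap(4, 2)): [G, F, C, B, D, E, A]
After 7 (swap(3, 0)): [B, F, C, G, D, E, A]
After 8 (swap(3, 1)): [B, G, C, F, D, E, A]
After 9 (swap(4, 5)): [B, G, C, F, E, D, A]
After 10 (swap(2, 0)): [C, G, B, F, E, D, A]
After 11 (swap(1, 6)): [C, A, B, F, E, D, G]
After 12 (rotate_left(3, 6, k=2)): [C, A, B, D, G, F, E]

Answer: [C, A, B, D, G, F, E]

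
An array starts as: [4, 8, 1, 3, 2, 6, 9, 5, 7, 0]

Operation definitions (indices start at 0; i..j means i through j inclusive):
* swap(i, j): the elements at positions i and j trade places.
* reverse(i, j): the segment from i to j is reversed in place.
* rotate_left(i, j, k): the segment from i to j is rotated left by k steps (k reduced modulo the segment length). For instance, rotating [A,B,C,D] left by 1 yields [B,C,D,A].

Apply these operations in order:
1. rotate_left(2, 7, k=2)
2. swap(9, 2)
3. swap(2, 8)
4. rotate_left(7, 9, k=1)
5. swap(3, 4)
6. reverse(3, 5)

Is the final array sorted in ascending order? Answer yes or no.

After 1 (rotate_left(2, 7, k=2)): [4, 8, 2, 6, 9, 5, 1, 3, 7, 0]
After 2 (swap(9, 2)): [4, 8, 0, 6, 9, 5, 1, 3, 7, 2]
After 3 (swap(2, 8)): [4, 8, 7, 6, 9, 5, 1, 3, 0, 2]
After 4 (rotate_left(7, 9, k=1)): [4, 8, 7, 6, 9, 5, 1, 0, 2, 3]
After 5 (swap(3, 4)): [4, 8, 7, 9, 6, 5, 1, 0, 2, 3]
After 6 (reverse(3, 5)): [4, 8, 7, 5, 6, 9, 1, 0, 2, 3]

Answer: no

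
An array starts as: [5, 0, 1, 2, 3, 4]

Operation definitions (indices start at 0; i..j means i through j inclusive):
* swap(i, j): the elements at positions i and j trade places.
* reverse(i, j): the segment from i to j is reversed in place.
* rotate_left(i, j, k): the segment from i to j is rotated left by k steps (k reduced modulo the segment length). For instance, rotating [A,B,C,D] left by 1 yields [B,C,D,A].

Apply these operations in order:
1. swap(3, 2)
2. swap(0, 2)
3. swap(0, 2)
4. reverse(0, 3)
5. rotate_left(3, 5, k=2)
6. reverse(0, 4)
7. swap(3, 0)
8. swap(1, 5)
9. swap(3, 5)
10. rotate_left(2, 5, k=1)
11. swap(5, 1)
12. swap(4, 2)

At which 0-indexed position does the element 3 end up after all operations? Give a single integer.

Answer: 5

Derivation:
After 1 (swap(3, 2)): [5, 0, 2, 1, 3, 4]
After 2 (swap(0, 2)): [2, 0, 5, 1, 3, 4]
After 3 (swap(0, 2)): [5, 0, 2, 1, 3, 4]
After 4 (reverse(0, 3)): [1, 2, 0, 5, 3, 4]
After 5 (rotate_left(3, 5, k=2)): [1, 2, 0, 4, 5, 3]
After 6 (reverse(0, 4)): [5, 4, 0, 2, 1, 3]
After 7 (swap(3, 0)): [2, 4, 0, 5, 1, 3]
After 8 (swap(1, 5)): [2, 3, 0, 5, 1, 4]
After 9 (swap(3, 5)): [2, 3, 0, 4, 1, 5]
After 10 (rotate_left(2, 5, k=1)): [2, 3, 4, 1, 5, 0]
After 11 (swap(5, 1)): [2, 0, 4, 1, 5, 3]
After 12 (swap(4, 2)): [2, 0, 5, 1, 4, 3]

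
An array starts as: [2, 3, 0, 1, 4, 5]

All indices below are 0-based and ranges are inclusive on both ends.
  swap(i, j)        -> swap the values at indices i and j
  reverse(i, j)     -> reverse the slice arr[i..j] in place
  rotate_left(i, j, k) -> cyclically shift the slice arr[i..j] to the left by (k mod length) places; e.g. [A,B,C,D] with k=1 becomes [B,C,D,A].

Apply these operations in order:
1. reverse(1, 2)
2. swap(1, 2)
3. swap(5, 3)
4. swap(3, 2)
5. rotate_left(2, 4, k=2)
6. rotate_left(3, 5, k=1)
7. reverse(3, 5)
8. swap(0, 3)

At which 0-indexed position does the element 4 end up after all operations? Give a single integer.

After 1 (reverse(1, 2)): [2, 0, 3, 1, 4, 5]
After 2 (swap(1, 2)): [2, 3, 0, 1, 4, 5]
After 3 (swap(5, 3)): [2, 3, 0, 5, 4, 1]
After 4 (swap(3, 2)): [2, 3, 5, 0, 4, 1]
After 5 (rotate_left(2, 4, k=2)): [2, 3, 4, 5, 0, 1]
After 6 (rotate_left(3, 5, k=1)): [2, 3, 4, 0, 1, 5]
After 7 (reverse(3, 5)): [2, 3, 4, 5, 1, 0]
After 8 (swap(0, 3)): [5, 3, 4, 2, 1, 0]

Answer: 2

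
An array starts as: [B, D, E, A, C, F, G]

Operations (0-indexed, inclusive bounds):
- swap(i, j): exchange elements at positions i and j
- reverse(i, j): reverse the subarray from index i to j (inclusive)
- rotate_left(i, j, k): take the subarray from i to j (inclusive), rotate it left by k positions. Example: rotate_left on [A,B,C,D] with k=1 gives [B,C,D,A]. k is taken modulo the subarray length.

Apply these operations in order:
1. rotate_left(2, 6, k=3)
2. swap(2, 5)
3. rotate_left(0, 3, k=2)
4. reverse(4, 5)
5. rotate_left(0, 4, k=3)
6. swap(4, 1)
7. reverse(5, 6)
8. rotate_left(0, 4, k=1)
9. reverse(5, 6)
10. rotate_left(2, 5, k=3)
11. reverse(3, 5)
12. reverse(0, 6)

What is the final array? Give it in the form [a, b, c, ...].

After 1 (rotate_left(2, 6, k=3)): [B, D, F, G, E, A, C]
After 2 (swap(2, 5)): [B, D, A, G, E, F, C]
After 3 (rotate_left(0, 3, k=2)): [A, G, B, D, E, F, C]
After 4 (reverse(4, 5)): [A, G, B, D, F, E, C]
After 5 (rotate_left(0, 4, k=3)): [D, F, A, G, B, E, C]
After 6 (swap(4, 1)): [D, B, A, G, F, E, C]
After 7 (reverse(5, 6)): [D, B, A, G, F, C, E]
After 8 (rotate_left(0, 4, k=1)): [B, A, G, F, D, C, E]
After 9 (reverse(5, 6)): [B, A, G, F, D, E, C]
After 10 (rotate_left(2, 5, k=3)): [B, A, E, G, F, D, C]
After 11 (reverse(3, 5)): [B, A, E, D, F, G, C]
After 12 (reverse(0, 6)): [C, G, F, D, E, A, B]

Answer: [C, G, F, D, E, A, B]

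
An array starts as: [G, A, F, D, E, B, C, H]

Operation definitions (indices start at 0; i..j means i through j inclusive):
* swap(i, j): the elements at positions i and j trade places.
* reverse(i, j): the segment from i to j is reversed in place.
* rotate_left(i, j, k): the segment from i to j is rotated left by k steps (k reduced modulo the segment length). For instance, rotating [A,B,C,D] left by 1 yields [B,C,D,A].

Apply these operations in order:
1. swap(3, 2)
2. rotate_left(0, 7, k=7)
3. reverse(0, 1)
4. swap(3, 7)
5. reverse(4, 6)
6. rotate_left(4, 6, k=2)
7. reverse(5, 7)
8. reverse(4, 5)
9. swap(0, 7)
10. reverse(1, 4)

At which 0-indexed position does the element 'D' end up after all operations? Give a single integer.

Answer: 1

Derivation:
After 1 (swap(3, 2)): [G, A, D, F, E, B, C, H]
After 2 (rotate_left(0, 7, k=7)): [H, G, A, D, F, E, B, C]
After 3 (reverse(0, 1)): [G, H, A, D, F, E, B, C]
After 4 (swap(3, 7)): [G, H, A, C, F, E, B, D]
After 5 (reverse(4, 6)): [G, H, A, C, B, E, F, D]
After 6 (rotate_left(4, 6, k=2)): [G, H, A, C, F, B, E, D]
After 7 (reverse(5, 7)): [G, H, A, C, F, D, E, B]
After 8 (reverse(4, 5)): [G, H, A, C, D, F, E, B]
After 9 (swap(0, 7)): [B, H, A, C, D, F, E, G]
After 10 (reverse(1, 4)): [B, D, C, A, H, F, E, G]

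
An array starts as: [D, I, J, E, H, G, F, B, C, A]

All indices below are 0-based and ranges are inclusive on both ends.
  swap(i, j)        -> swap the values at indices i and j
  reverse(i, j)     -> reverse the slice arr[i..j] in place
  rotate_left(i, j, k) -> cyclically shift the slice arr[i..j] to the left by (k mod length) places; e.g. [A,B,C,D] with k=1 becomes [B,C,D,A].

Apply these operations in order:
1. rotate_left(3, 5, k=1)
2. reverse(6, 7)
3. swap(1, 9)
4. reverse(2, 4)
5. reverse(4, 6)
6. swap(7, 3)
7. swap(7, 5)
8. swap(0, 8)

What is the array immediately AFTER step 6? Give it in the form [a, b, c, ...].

After 1 (rotate_left(3, 5, k=1)): [D, I, J, H, G, E, F, B, C, A]
After 2 (reverse(6, 7)): [D, I, J, H, G, E, B, F, C, A]
After 3 (swap(1, 9)): [D, A, J, H, G, E, B, F, C, I]
After 4 (reverse(2, 4)): [D, A, G, H, J, E, B, F, C, I]
After 5 (reverse(4, 6)): [D, A, G, H, B, E, J, F, C, I]
After 6 (swap(7, 3)): [D, A, G, F, B, E, J, H, C, I]

Answer: [D, A, G, F, B, E, J, H, C, I]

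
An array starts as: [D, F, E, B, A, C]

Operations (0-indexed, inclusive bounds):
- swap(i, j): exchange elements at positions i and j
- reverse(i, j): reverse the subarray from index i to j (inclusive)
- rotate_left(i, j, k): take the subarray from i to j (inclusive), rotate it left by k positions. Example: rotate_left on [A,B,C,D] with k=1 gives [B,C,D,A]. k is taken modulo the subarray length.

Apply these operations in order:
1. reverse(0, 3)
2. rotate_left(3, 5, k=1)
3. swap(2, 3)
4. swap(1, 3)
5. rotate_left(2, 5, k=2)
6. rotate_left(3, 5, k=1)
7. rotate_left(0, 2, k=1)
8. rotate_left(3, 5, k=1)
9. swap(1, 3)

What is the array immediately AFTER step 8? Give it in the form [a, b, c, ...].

Answer: [F, C, B, E, D, A]

Derivation:
After 1 (reverse(0, 3)): [B, E, F, D, A, C]
After 2 (rotate_left(3, 5, k=1)): [B, E, F, A, C, D]
After 3 (swap(2, 3)): [B, E, A, F, C, D]
After 4 (swap(1, 3)): [B, F, A, E, C, D]
After 5 (rotate_left(2, 5, k=2)): [B, F, C, D, A, E]
After 6 (rotate_left(3, 5, k=1)): [B, F, C, A, E, D]
After 7 (rotate_left(0, 2, k=1)): [F, C, B, A, E, D]
After 8 (rotate_left(3, 5, k=1)): [F, C, B, E, D, A]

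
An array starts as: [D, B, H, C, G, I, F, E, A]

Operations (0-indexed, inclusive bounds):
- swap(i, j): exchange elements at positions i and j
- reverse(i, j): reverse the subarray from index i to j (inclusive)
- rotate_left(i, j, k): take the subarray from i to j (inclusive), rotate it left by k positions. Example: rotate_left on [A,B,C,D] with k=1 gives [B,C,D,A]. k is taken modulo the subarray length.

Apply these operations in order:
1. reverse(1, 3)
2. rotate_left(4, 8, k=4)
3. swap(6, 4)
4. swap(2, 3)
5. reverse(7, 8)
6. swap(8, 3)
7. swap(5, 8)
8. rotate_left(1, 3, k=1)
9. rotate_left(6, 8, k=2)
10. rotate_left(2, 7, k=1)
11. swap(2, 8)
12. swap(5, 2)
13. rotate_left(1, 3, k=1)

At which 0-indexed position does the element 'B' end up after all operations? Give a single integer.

After 1 (reverse(1, 3)): [D, C, H, B, G, I, F, E, A]
After 2 (rotate_left(4, 8, k=4)): [D, C, H, B, A, G, I, F, E]
After 3 (swap(6, 4)): [D, C, H, B, I, G, A, F, E]
After 4 (swap(2, 3)): [D, C, B, H, I, G, A, F, E]
After 5 (reverse(7, 8)): [D, C, B, H, I, G, A, E, F]
After 6 (swap(8, 3)): [D, C, B, F, I, G, A, E, H]
After 7 (swap(5, 8)): [D, C, B, F, I, H, A, E, G]
After 8 (rotate_left(1, 3, k=1)): [D, B, F, C, I, H, A, E, G]
After 9 (rotate_left(6, 8, k=2)): [D, B, F, C, I, H, G, A, E]
After 10 (rotate_left(2, 7, k=1)): [D, B, C, I, H, G, A, F, E]
After 11 (swap(2, 8)): [D, B, E, I, H, G, A, F, C]
After 12 (swap(5, 2)): [D, B, G, I, H, E, A, F, C]
After 13 (rotate_left(1, 3, k=1)): [D, G, I, B, H, E, A, F, C]

Answer: 3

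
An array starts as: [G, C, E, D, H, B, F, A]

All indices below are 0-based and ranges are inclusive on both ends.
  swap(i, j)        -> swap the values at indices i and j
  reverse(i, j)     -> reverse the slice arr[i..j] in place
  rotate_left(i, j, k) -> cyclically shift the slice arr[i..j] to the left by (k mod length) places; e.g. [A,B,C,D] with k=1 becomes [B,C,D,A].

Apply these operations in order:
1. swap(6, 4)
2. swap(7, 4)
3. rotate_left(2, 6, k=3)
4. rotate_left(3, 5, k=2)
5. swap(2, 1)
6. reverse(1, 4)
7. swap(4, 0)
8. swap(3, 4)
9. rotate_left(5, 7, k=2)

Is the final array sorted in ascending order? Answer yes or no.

After 1 (swap(6, 4)): [G, C, E, D, F, B, H, A]
After 2 (swap(7, 4)): [G, C, E, D, A, B, H, F]
After 3 (rotate_left(2, 6, k=3)): [G, C, B, H, E, D, A, F]
After 4 (rotate_left(3, 5, k=2)): [G, C, B, D, H, E, A, F]
After 5 (swap(2, 1)): [G, B, C, D, H, E, A, F]
After 6 (reverse(1, 4)): [G, H, D, C, B, E, A, F]
After 7 (swap(4, 0)): [B, H, D, C, G, E, A, F]
After 8 (swap(3, 4)): [B, H, D, G, C, E, A, F]
After 9 (rotate_left(5, 7, k=2)): [B, H, D, G, C, F, E, A]

Answer: no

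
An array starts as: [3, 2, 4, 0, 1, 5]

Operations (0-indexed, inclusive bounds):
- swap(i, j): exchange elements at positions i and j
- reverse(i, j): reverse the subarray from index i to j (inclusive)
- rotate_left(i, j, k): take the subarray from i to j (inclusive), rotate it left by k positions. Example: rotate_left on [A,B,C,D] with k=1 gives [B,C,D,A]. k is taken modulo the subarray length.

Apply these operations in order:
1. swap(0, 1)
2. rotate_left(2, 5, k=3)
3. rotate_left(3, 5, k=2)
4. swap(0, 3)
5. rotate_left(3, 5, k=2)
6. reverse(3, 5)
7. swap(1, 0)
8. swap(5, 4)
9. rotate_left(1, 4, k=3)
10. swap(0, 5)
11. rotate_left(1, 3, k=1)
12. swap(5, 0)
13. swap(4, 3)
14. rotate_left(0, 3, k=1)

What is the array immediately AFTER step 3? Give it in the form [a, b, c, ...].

Answer: [2, 3, 5, 1, 4, 0]

Derivation:
After 1 (swap(0, 1)): [2, 3, 4, 0, 1, 5]
After 2 (rotate_left(2, 5, k=3)): [2, 3, 5, 4, 0, 1]
After 3 (rotate_left(3, 5, k=2)): [2, 3, 5, 1, 4, 0]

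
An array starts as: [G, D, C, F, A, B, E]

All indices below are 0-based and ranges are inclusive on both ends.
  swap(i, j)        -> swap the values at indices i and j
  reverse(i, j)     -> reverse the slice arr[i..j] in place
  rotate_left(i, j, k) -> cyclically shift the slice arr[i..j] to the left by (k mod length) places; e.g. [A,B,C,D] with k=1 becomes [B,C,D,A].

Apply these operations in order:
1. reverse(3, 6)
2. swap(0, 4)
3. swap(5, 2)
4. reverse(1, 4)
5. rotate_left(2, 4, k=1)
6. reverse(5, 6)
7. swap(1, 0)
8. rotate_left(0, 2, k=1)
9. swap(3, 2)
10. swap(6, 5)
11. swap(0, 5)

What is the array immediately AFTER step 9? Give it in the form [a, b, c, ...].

Answer: [B, A, D, G, E, F, C]

Derivation:
After 1 (reverse(3, 6)): [G, D, C, E, B, A, F]
After 2 (swap(0, 4)): [B, D, C, E, G, A, F]
After 3 (swap(5, 2)): [B, D, A, E, G, C, F]
After 4 (reverse(1, 4)): [B, G, E, A, D, C, F]
After 5 (rotate_left(2, 4, k=1)): [B, G, A, D, E, C, F]
After 6 (reverse(5, 6)): [B, G, A, D, E, F, C]
After 7 (swap(1, 0)): [G, B, A, D, E, F, C]
After 8 (rotate_left(0, 2, k=1)): [B, A, G, D, E, F, C]
After 9 (swap(3, 2)): [B, A, D, G, E, F, C]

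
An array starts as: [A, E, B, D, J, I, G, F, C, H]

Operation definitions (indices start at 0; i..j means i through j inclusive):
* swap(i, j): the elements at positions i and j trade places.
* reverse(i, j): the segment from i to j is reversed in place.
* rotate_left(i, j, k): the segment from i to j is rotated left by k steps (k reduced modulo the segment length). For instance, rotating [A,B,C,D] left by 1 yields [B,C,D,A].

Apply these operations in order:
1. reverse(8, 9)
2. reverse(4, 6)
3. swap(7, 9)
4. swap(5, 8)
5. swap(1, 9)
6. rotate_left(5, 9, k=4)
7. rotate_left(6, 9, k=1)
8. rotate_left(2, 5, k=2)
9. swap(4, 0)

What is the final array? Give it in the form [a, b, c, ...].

After 1 (reverse(8, 9)): [A, E, B, D, J, I, G, F, H, C]
After 2 (reverse(4, 6)): [A, E, B, D, G, I, J, F, H, C]
After 3 (swap(7, 9)): [A, E, B, D, G, I, J, C, H, F]
After 4 (swap(5, 8)): [A, E, B, D, G, H, J, C, I, F]
After 5 (swap(1, 9)): [A, F, B, D, G, H, J, C, I, E]
After 6 (rotate_left(5, 9, k=4)): [A, F, B, D, G, E, H, J, C, I]
After 7 (rotate_left(6, 9, k=1)): [A, F, B, D, G, E, J, C, I, H]
After 8 (rotate_left(2, 5, k=2)): [A, F, G, E, B, D, J, C, I, H]
After 9 (swap(4, 0)): [B, F, G, E, A, D, J, C, I, H]

Answer: [B, F, G, E, A, D, J, C, I, H]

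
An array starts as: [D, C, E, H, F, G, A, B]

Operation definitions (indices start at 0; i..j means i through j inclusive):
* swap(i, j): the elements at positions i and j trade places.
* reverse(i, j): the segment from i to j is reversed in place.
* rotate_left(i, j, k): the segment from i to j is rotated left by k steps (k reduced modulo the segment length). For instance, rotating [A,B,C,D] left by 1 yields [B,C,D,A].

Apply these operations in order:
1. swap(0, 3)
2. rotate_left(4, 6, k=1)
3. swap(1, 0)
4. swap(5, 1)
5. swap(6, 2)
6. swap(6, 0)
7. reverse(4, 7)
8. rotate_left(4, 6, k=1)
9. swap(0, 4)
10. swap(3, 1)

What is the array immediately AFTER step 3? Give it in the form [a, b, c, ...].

After 1 (swap(0, 3)): [H, C, E, D, F, G, A, B]
After 2 (rotate_left(4, 6, k=1)): [H, C, E, D, G, A, F, B]
After 3 (swap(1, 0)): [C, H, E, D, G, A, F, B]

Answer: [C, H, E, D, G, A, F, B]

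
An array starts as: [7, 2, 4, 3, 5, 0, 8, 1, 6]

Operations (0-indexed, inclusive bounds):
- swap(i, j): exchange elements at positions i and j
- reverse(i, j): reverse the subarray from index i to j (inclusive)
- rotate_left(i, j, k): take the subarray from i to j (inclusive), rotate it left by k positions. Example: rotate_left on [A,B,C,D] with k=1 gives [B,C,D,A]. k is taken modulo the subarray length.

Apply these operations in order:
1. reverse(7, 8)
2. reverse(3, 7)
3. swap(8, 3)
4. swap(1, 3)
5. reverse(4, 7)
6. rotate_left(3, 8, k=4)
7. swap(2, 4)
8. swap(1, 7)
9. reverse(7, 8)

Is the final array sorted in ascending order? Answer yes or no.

Answer: no

Derivation:
After 1 (reverse(7, 8)): [7, 2, 4, 3, 5, 0, 8, 6, 1]
After 2 (reverse(3, 7)): [7, 2, 4, 6, 8, 0, 5, 3, 1]
After 3 (swap(8, 3)): [7, 2, 4, 1, 8, 0, 5, 3, 6]
After 4 (swap(1, 3)): [7, 1, 4, 2, 8, 0, 5, 3, 6]
After 5 (reverse(4, 7)): [7, 1, 4, 2, 3, 5, 0, 8, 6]
After 6 (rotate_left(3, 8, k=4)): [7, 1, 4, 8, 6, 2, 3, 5, 0]
After 7 (swap(2, 4)): [7, 1, 6, 8, 4, 2, 3, 5, 0]
After 8 (swap(1, 7)): [7, 5, 6, 8, 4, 2, 3, 1, 0]
After 9 (reverse(7, 8)): [7, 5, 6, 8, 4, 2, 3, 0, 1]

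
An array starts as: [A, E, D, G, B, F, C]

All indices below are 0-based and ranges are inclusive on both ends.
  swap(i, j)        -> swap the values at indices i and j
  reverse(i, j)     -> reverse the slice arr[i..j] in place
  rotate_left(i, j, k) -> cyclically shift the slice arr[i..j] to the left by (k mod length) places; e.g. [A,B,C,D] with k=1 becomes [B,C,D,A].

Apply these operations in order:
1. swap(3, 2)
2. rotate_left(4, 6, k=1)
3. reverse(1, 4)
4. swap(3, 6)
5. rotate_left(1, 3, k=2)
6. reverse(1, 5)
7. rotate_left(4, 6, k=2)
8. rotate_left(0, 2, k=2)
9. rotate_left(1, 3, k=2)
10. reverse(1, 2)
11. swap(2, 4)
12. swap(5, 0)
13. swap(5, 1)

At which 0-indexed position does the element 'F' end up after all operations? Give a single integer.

After 1 (swap(3, 2)): [A, E, G, D, B, F, C]
After 2 (rotate_left(4, 6, k=1)): [A, E, G, D, F, C, B]
After 3 (reverse(1, 4)): [A, F, D, G, E, C, B]
After 4 (swap(3, 6)): [A, F, D, B, E, C, G]
After 5 (rotate_left(1, 3, k=2)): [A, B, F, D, E, C, G]
After 6 (reverse(1, 5)): [A, C, E, D, F, B, G]
After 7 (rotate_left(4, 6, k=2)): [A, C, E, D, G, F, B]
After 8 (rotate_left(0, 2, k=2)): [E, A, C, D, G, F, B]
After 9 (rotate_left(1, 3, k=2)): [E, D, A, C, G, F, B]
After 10 (reverse(1, 2)): [E, A, D, C, G, F, B]
After 11 (swap(2, 4)): [E, A, G, C, D, F, B]
After 12 (swap(5, 0)): [F, A, G, C, D, E, B]
After 13 (swap(5, 1)): [F, E, G, C, D, A, B]

Answer: 0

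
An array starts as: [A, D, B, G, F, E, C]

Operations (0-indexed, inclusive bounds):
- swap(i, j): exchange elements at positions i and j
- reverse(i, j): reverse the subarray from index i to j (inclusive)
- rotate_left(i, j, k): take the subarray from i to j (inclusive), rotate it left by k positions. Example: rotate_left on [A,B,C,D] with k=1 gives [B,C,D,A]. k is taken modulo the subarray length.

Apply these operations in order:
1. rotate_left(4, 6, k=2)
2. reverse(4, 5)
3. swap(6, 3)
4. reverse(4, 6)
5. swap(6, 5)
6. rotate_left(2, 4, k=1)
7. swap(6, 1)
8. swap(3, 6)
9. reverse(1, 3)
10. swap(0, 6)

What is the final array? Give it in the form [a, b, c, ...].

Answer: [G, D, E, C, B, F, A]

Derivation:
After 1 (rotate_left(4, 6, k=2)): [A, D, B, G, C, F, E]
After 2 (reverse(4, 5)): [A, D, B, G, F, C, E]
After 3 (swap(6, 3)): [A, D, B, E, F, C, G]
After 4 (reverse(4, 6)): [A, D, B, E, G, C, F]
After 5 (swap(6, 5)): [A, D, B, E, G, F, C]
After 6 (rotate_left(2, 4, k=1)): [A, D, E, G, B, F, C]
After 7 (swap(6, 1)): [A, C, E, G, B, F, D]
After 8 (swap(3, 6)): [A, C, E, D, B, F, G]
After 9 (reverse(1, 3)): [A, D, E, C, B, F, G]
After 10 (swap(0, 6)): [G, D, E, C, B, F, A]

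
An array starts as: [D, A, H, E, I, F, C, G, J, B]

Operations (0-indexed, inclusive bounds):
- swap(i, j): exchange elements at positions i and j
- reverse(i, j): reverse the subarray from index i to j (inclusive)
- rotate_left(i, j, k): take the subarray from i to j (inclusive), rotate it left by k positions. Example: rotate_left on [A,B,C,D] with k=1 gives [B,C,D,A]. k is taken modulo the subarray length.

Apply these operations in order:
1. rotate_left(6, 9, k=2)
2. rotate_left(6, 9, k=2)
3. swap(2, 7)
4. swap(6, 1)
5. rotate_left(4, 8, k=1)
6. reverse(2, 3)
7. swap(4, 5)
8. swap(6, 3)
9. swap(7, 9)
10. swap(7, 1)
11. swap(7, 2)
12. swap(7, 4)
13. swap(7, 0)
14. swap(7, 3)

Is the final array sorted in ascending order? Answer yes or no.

After 1 (rotate_left(6, 9, k=2)): [D, A, H, E, I, F, J, B, C, G]
After 2 (rotate_left(6, 9, k=2)): [D, A, H, E, I, F, C, G, J, B]
After 3 (swap(2, 7)): [D, A, G, E, I, F, C, H, J, B]
After 4 (swap(6, 1)): [D, C, G, E, I, F, A, H, J, B]
After 5 (rotate_left(4, 8, k=1)): [D, C, G, E, F, A, H, J, I, B]
After 6 (reverse(2, 3)): [D, C, E, G, F, A, H, J, I, B]
After 7 (swap(4, 5)): [D, C, E, G, A, F, H, J, I, B]
After 8 (swap(6, 3)): [D, C, E, H, A, F, G, J, I, B]
After 9 (swap(7, 9)): [D, C, E, H, A, F, G, B, I, J]
After 10 (swap(7, 1)): [D, B, E, H, A, F, G, C, I, J]
After 11 (swap(7, 2)): [D, B, C, H, A, F, G, E, I, J]
After 12 (swap(7, 4)): [D, B, C, H, E, F, G, A, I, J]
After 13 (swap(7, 0)): [A, B, C, H, E, F, G, D, I, J]
After 14 (swap(7, 3)): [A, B, C, D, E, F, G, H, I, J]

Answer: yes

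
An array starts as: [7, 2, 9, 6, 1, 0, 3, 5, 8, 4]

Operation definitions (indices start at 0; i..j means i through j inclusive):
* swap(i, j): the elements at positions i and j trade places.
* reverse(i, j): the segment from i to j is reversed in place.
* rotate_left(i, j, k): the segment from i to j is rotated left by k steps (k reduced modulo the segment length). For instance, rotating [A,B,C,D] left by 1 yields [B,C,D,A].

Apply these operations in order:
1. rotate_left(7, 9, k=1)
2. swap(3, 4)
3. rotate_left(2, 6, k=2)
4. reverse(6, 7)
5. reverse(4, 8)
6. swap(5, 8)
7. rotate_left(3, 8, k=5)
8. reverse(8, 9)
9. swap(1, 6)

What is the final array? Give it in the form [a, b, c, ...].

After 1 (rotate_left(7, 9, k=1)): [7, 2, 9, 6, 1, 0, 3, 8, 4, 5]
After 2 (swap(3, 4)): [7, 2, 9, 1, 6, 0, 3, 8, 4, 5]
After 3 (rotate_left(2, 6, k=2)): [7, 2, 6, 0, 3, 9, 1, 8, 4, 5]
After 4 (reverse(6, 7)): [7, 2, 6, 0, 3, 9, 8, 1, 4, 5]
After 5 (reverse(4, 8)): [7, 2, 6, 0, 4, 1, 8, 9, 3, 5]
After 6 (swap(5, 8)): [7, 2, 6, 0, 4, 3, 8, 9, 1, 5]
After 7 (rotate_left(3, 8, k=5)): [7, 2, 6, 1, 0, 4, 3, 8, 9, 5]
After 8 (reverse(8, 9)): [7, 2, 6, 1, 0, 4, 3, 8, 5, 9]
After 9 (swap(1, 6)): [7, 3, 6, 1, 0, 4, 2, 8, 5, 9]

Answer: [7, 3, 6, 1, 0, 4, 2, 8, 5, 9]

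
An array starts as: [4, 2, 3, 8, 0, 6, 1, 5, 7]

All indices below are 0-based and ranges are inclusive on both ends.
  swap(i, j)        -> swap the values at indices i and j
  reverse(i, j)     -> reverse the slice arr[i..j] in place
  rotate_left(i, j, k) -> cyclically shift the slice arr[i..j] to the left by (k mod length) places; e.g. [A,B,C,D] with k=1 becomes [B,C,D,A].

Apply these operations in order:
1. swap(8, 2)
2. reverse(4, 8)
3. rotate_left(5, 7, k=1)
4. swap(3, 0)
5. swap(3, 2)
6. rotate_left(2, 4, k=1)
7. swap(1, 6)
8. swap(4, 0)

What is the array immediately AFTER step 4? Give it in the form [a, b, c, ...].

Answer: [8, 2, 7, 4, 3, 1, 6, 5, 0]

Derivation:
After 1 (swap(8, 2)): [4, 2, 7, 8, 0, 6, 1, 5, 3]
After 2 (reverse(4, 8)): [4, 2, 7, 8, 3, 5, 1, 6, 0]
After 3 (rotate_left(5, 7, k=1)): [4, 2, 7, 8, 3, 1, 6, 5, 0]
After 4 (swap(3, 0)): [8, 2, 7, 4, 3, 1, 6, 5, 0]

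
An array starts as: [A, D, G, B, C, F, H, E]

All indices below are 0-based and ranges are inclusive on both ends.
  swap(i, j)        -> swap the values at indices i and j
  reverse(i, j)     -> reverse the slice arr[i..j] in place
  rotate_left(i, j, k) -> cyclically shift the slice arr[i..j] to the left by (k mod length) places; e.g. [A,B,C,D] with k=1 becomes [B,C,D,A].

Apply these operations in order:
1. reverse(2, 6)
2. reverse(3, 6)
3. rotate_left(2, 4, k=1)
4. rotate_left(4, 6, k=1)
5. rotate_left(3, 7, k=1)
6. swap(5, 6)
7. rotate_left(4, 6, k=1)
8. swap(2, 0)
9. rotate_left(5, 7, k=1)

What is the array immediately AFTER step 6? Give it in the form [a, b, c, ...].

Answer: [A, D, G, C, F, E, H, B]

Derivation:
After 1 (reverse(2, 6)): [A, D, H, F, C, B, G, E]
After 2 (reverse(3, 6)): [A, D, H, G, B, C, F, E]
After 3 (rotate_left(2, 4, k=1)): [A, D, G, B, H, C, F, E]
After 4 (rotate_left(4, 6, k=1)): [A, D, G, B, C, F, H, E]
After 5 (rotate_left(3, 7, k=1)): [A, D, G, C, F, H, E, B]
After 6 (swap(5, 6)): [A, D, G, C, F, E, H, B]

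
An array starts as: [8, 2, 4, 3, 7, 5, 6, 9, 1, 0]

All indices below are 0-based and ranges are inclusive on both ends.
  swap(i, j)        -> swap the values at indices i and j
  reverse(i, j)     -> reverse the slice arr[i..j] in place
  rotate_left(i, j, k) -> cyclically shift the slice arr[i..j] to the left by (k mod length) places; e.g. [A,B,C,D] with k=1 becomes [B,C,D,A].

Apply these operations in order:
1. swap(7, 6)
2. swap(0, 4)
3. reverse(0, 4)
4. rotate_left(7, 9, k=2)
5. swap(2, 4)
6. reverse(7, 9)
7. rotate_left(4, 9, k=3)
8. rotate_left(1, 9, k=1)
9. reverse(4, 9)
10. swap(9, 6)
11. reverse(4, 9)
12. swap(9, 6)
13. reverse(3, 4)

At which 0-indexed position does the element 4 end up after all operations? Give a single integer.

After 1 (swap(7, 6)): [8, 2, 4, 3, 7, 5, 9, 6, 1, 0]
After 2 (swap(0, 4)): [7, 2, 4, 3, 8, 5, 9, 6, 1, 0]
After 3 (reverse(0, 4)): [8, 3, 4, 2, 7, 5, 9, 6, 1, 0]
After 4 (rotate_left(7, 9, k=2)): [8, 3, 4, 2, 7, 5, 9, 0, 6, 1]
After 5 (swap(2, 4)): [8, 3, 7, 2, 4, 5, 9, 0, 6, 1]
After 6 (reverse(7, 9)): [8, 3, 7, 2, 4, 5, 9, 1, 6, 0]
After 7 (rotate_left(4, 9, k=3)): [8, 3, 7, 2, 1, 6, 0, 4, 5, 9]
After 8 (rotate_left(1, 9, k=1)): [8, 7, 2, 1, 6, 0, 4, 5, 9, 3]
After 9 (reverse(4, 9)): [8, 7, 2, 1, 3, 9, 5, 4, 0, 6]
After 10 (swap(9, 6)): [8, 7, 2, 1, 3, 9, 6, 4, 0, 5]
After 11 (reverse(4, 9)): [8, 7, 2, 1, 5, 0, 4, 6, 9, 3]
After 12 (swap(9, 6)): [8, 7, 2, 1, 5, 0, 3, 6, 9, 4]
After 13 (reverse(3, 4)): [8, 7, 2, 5, 1, 0, 3, 6, 9, 4]

Answer: 9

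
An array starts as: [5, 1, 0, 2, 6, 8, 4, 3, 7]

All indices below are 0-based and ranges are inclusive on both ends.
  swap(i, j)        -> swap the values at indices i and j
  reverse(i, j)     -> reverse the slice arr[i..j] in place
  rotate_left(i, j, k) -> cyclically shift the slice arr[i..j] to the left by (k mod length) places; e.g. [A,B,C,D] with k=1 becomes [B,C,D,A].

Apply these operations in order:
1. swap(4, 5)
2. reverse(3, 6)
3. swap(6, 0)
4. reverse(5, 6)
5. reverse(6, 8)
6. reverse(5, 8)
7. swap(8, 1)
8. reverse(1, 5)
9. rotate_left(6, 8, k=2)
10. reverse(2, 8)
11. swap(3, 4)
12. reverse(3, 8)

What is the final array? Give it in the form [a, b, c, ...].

After 1 (swap(4, 5)): [5, 1, 0, 2, 8, 6, 4, 3, 7]
After 2 (reverse(3, 6)): [5, 1, 0, 4, 6, 8, 2, 3, 7]
After 3 (swap(6, 0)): [2, 1, 0, 4, 6, 8, 5, 3, 7]
After 4 (reverse(5, 6)): [2, 1, 0, 4, 6, 5, 8, 3, 7]
After 5 (reverse(6, 8)): [2, 1, 0, 4, 6, 5, 7, 3, 8]
After 6 (reverse(5, 8)): [2, 1, 0, 4, 6, 8, 3, 7, 5]
After 7 (swap(8, 1)): [2, 5, 0, 4, 6, 8, 3, 7, 1]
After 8 (reverse(1, 5)): [2, 8, 6, 4, 0, 5, 3, 7, 1]
After 9 (rotate_left(6, 8, k=2)): [2, 8, 6, 4, 0, 5, 1, 3, 7]
After 10 (reverse(2, 8)): [2, 8, 7, 3, 1, 5, 0, 4, 6]
After 11 (swap(3, 4)): [2, 8, 7, 1, 3, 5, 0, 4, 6]
After 12 (reverse(3, 8)): [2, 8, 7, 6, 4, 0, 5, 3, 1]

Answer: [2, 8, 7, 6, 4, 0, 5, 3, 1]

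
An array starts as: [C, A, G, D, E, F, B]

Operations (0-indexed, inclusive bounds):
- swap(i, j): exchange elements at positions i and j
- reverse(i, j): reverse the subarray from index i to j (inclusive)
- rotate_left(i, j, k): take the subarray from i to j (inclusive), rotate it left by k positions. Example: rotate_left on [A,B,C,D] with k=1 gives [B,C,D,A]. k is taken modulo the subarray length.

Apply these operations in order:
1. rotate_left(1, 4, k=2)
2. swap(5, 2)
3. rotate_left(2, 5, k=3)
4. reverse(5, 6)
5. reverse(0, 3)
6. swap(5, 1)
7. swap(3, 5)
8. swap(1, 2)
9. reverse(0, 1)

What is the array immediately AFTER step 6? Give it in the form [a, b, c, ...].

Answer: [F, B, D, C, A, E, G]

Derivation:
After 1 (rotate_left(1, 4, k=2)): [C, D, E, A, G, F, B]
After 2 (swap(5, 2)): [C, D, F, A, G, E, B]
After 3 (rotate_left(2, 5, k=3)): [C, D, E, F, A, G, B]
After 4 (reverse(5, 6)): [C, D, E, F, A, B, G]
After 5 (reverse(0, 3)): [F, E, D, C, A, B, G]
After 6 (swap(5, 1)): [F, B, D, C, A, E, G]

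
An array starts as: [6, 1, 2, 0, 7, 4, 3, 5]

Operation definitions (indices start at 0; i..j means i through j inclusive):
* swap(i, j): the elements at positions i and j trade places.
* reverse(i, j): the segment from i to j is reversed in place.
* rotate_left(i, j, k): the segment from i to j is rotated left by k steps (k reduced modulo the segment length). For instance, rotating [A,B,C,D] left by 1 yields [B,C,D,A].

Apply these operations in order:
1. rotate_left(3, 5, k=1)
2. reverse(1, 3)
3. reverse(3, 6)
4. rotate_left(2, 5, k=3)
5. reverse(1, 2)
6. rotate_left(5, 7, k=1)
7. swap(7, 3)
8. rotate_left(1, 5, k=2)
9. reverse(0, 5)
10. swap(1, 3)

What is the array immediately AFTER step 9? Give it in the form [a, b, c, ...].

Answer: [7, 4, 1, 3, 0, 6, 5, 2]

Derivation:
After 1 (rotate_left(3, 5, k=1)): [6, 1, 2, 7, 4, 0, 3, 5]
After 2 (reverse(1, 3)): [6, 7, 2, 1, 4, 0, 3, 5]
After 3 (reverse(3, 6)): [6, 7, 2, 3, 0, 4, 1, 5]
After 4 (rotate_left(2, 5, k=3)): [6, 7, 4, 2, 3, 0, 1, 5]
After 5 (reverse(1, 2)): [6, 4, 7, 2, 3, 0, 1, 5]
After 6 (rotate_left(5, 7, k=1)): [6, 4, 7, 2, 3, 1, 5, 0]
After 7 (swap(7, 3)): [6, 4, 7, 0, 3, 1, 5, 2]
After 8 (rotate_left(1, 5, k=2)): [6, 0, 3, 1, 4, 7, 5, 2]
After 9 (reverse(0, 5)): [7, 4, 1, 3, 0, 6, 5, 2]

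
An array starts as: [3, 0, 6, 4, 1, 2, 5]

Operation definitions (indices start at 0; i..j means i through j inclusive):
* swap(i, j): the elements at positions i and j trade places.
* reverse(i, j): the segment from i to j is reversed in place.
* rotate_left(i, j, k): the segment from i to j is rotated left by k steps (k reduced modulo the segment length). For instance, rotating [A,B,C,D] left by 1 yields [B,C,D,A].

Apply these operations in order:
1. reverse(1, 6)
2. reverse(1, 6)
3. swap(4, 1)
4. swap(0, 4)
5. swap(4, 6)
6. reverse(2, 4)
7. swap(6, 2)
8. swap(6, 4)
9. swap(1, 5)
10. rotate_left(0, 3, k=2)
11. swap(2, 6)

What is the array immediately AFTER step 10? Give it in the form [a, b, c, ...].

Answer: [3, 4, 0, 2, 5, 1, 6]

Derivation:
After 1 (reverse(1, 6)): [3, 5, 2, 1, 4, 6, 0]
After 2 (reverse(1, 6)): [3, 0, 6, 4, 1, 2, 5]
After 3 (swap(4, 1)): [3, 1, 6, 4, 0, 2, 5]
After 4 (swap(0, 4)): [0, 1, 6, 4, 3, 2, 5]
After 5 (swap(4, 6)): [0, 1, 6, 4, 5, 2, 3]
After 6 (reverse(2, 4)): [0, 1, 5, 4, 6, 2, 3]
After 7 (swap(6, 2)): [0, 1, 3, 4, 6, 2, 5]
After 8 (swap(6, 4)): [0, 1, 3, 4, 5, 2, 6]
After 9 (swap(1, 5)): [0, 2, 3, 4, 5, 1, 6]
After 10 (rotate_left(0, 3, k=2)): [3, 4, 0, 2, 5, 1, 6]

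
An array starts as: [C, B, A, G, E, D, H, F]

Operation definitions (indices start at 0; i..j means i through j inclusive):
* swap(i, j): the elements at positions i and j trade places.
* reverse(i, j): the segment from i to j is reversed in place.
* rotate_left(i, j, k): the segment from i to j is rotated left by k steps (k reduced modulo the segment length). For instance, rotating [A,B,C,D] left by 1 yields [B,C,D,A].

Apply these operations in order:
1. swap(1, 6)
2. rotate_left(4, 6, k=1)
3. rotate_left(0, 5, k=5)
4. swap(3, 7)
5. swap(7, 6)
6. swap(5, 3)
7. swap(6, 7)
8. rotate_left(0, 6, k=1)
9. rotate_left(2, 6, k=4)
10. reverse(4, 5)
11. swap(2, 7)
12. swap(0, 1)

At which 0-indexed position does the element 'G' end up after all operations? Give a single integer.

After 1 (swap(1, 6)): [C, H, A, G, E, D, B, F]
After 2 (rotate_left(4, 6, k=1)): [C, H, A, G, D, B, E, F]
After 3 (rotate_left(0, 5, k=5)): [B, C, H, A, G, D, E, F]
After 4 (swap(3, 7)): [B, C, H, F, G, D, E, A]
After 5 (swap(7, 6)): [B, C, H, F, G, D, A, E]
After 6 (swap(5, 3)): [B, C, H, D, G, F, A, E]
After 7 (swap(6, 7)): [B, C, H, D, G, F, E, A]
After 8 (rotate_left(0, 6, k=1)): [C, H, D, G, F, E, B, A]
After 9 (rotate_left(2, 6, k=4)): [C, H, B, D, G, F, E, A]
After 10 (reverse(4, 5)): [C, H, B, D, F, G, E, A]
After 11 (swap(2, 7)): [C, H, A, D, F, G, E, B]
After 12 (swap(0, 1)): [H, C, A, D, F, G, E, B]

Answer: 5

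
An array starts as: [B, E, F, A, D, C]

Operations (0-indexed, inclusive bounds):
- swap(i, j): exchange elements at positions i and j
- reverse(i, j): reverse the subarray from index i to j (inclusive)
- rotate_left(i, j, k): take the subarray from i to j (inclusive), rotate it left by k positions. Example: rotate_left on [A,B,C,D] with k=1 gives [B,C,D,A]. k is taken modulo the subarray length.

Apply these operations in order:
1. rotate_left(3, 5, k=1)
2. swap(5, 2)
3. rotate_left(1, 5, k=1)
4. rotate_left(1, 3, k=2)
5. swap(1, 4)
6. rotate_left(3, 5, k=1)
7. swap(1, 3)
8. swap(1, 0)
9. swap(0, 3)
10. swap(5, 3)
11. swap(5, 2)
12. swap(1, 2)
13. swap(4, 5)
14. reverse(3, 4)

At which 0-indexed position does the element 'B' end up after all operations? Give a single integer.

After 1 (rotate_left(3, 5, k=1)): [B, E, F, D, C, A]
After 2 (swap(5, 2)): [B, E, A, D, C, F]
After 3 (rotate_left(1, 5, k=1)): [B, A, D, C, F, E]
After 4 (rotate_left(1, 3, k=2)): [B, C, A, D, F, E]
After 5 (swap(1, 4)): [B, F, A, D, C, E]
After 6 (rotate_left(3, 5, k=1)): [B, F, A, C, E, D]
After 7 (swap(1, 3)): [B, C, A, F, E, D]
After 8 (swap(1, 0)): [C, B, A, F, E, D]
After 9 (swap(0, 3)): [F, B, A, C, E, D]
After 10 (swap(5, 3)): [F, B, A, D, E, C]
After 11 (swap(5, 2)): [F, B, C, D, E, A]
After 12 (swap(1, 2)): [F, C, B, D, E, A]
After 13 (swap(4, 5)): [F, C, B, D, A, E]
After 14 (reverse(3, 4)): [F, C, B, A, D, E]

Answer: 2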